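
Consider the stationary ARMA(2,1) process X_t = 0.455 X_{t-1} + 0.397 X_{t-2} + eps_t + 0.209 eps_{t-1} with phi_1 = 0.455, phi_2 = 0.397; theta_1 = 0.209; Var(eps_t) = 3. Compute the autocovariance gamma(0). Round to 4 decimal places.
\gamma(0) = 11.2394

Multiply the model equation by X_{t-k} and take expectations. With theta_0 = psi_0 = 1 and psi_j the MA(infinity) weights, this gives
  gamma(k) - sum_i phi_i gamma(k-i) = c_k,
  c_k = sigma^2 * sum_{j=k..q} theta_j psi_{j-k}   (c_k = 0 for k > q),
using gamma(-m) = gamma(m).
psi-weights needed (psi_j = theta_j + sum_i phi_i psi_{j-i}):
  psi_1 = theta_1 + phi_1 = 0.209 + (0.455) = 0.664
Right-hand sides:
  c_0 = sigma^2 (1 + theta_1 psi_1) = 3 * (1 + (0.209)(0.664)) = 3 * 1.138776 = 3.416328
  c_1 = sigma^2 theta_1 = 3 * (0.209) = 0.627
  c_2 = 0
Equations for k = 0, 1, 2 (AR order 2, c_2 = 0):
  (E0) gamma(0) = phi_1 gamma(1) + phi_2 gamma(2) + c_0
  (E1) gamma(1) = phi_1 gamma(0) + phi_2 gamma(1) + c_1
  (E2) gamma(2) = phi_1 gamma(1) + phi_2 gamma(0)
From (E1): gamma(1) = A gamma(0) + B with
  A = phi_1 / (1 - phi_2) = 0.455 / 0.603 = 0.754561,   B = c_1 / (1 - phi_2) = 0.627 / 0.603 = 1.039801.
Insert (E2) into (E0): gamma(0) (1 - phi_2^2) = phi_1 (1 + phi_2) gamma(1) + c_0.
  phi_1 (1 + phi_2) = (0.455)(1.397) = 0.635635,   1 - phi_2^2 = 0.842391.
Replace gamma(1) by A gamma(0) + B and collect gamma(0):
  gamma(0) [0.842391 - (0.635635)(0.754561)] = (0.635635)(1.039801) + 3.416328
  gamma(0) * 0.362766 = 4.077262
  gamma(0) = 4.077262 / 0.362766 = 11.239374.
Therefore gamma(0) = 11.2394 (to 4 decimal places).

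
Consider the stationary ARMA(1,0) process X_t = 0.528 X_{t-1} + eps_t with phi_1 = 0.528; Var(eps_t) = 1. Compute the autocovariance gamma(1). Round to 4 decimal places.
\gamma(1) = 0.7321

Multiply the model equation by X_{t-k} and take expectations. With theta_0 = psi_0 = 1 and psi_j the MA(infinity) weights, this gives
  gamma(k) - sum_i phi_i gamma(k-i) = c_k,
  c_k = sigma^2 * sum_{j=k..q} theta_j psi_{j-k}   (c_k = 0 for k > q),
using gamma(-m) = gamma(m).
Pure AR (q = 0): c_0 = sigma^2 = 1, c_k = 0 for k >= 1.
Equations for k = 0 and k = 1 (AR order 1):
  gamma(0) = phi_1 gamma(1) + c_0
  gamma(1) = phi_1 gamma(0) + c_1
Substituting the second into the first: gamma(0) (1 - phi_1^2) = c_0 + phi_1 c_1, so
  gamma(0) = c_0 / (1 - phi_1^2) = 1 / (1 - (0.528)^2) = 1 / 0.721216 = 1.386547.
  gamma(1) = phi_1 gamma(0) = (0.528)(1.386547) = 0.732097.
Therefore gamma(1) = 0.7321 (to 4 decimal places).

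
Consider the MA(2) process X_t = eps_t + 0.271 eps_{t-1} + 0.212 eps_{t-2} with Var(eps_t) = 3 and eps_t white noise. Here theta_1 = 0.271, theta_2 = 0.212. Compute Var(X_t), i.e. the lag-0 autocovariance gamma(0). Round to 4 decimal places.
\gamma(0) = 3.3552

For an MA(q) process X_t = eps_t + sum_i theta_i eps_{t-i} with
Var(eps_t) = sigma^2, the variance is
  gamma(0) = sigma^2 * (1 + sum_i theta_i^2).
  sum_i theta_i^2 = (0.271)^2 + (0.212)^2 = 0.073441 + 0.044944 = 0.118385.
  gamma(0) = 3 * (1 + 0.118385) = 3 * 1.118385 = 3.355155, which rounds to 3.3552.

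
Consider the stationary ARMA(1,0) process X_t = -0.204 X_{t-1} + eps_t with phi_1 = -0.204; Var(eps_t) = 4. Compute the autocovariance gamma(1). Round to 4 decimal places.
\gamma(1) = -0.8514

Multiply the model equation by X_{t-k} and take expectations. With theta_0 = psi_0 = 1 and psi_j the MA(infinity) weights, this gives
  gamma(k) - sum_i phi_i gamma(k-i) = c_k,
  c_k = sigma^2 * sum_{j=k..q} theta_j psi_{j-k}   (c_k = 0 for k > q),
using gamma(-m) = gamma(m).
Pure AR (q = 0): c_0 = sigma^2 = 4, c_k = 0 for k >= 1.
Equations for k = 0 and k = 1 (AR order 1):
  gamma(0) = phi_1 gamma(1) + c_0
  gamma(1) = phi_1 gamma(0) + c_1
Substituting the second into the first: gamma(0) (1 - phi_1^2) = c_0 + phi_1 c_1, so
  gamma(0) = c_0 / (1 - phi_1^2) = 4 / (1 - (-0.204)^2) = 4 / 0.958384 = 4.173692.
  gamma(1) = phi_1 gamma(0) = (-0.204)(4.173692) = -0.851433.
Therefore gamma(1) = -0.8514 (to 4 decimal places).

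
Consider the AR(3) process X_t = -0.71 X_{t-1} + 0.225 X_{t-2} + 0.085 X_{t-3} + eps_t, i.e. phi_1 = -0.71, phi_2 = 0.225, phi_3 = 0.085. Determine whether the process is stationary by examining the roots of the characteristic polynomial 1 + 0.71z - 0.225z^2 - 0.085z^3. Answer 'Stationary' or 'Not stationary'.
\text{Stationary}

The AR(p) characteristic polynomial is P(z) = 1 + 0.71z - 0.225z^2 - 0.085z^3.
Stationarity requires all roots to lie outside the unit circle, i.e. |z| > 1 for every root.
Degree 3: look for a simple real root z0 first, then factor out (1 - z/z0) and solve the remaining quadratic.
Testing z0 = -4: P(-4) = 1 + (0.71)(-4) + (-0.225)(-4)^2 + (-0.085)(-4)^3
  = 1 + (-2.84) + (-3.6) + (5.44) = 0.  So z_0 = -4 is a root, |z_0| = 4.
Divide out the factor (1 + 0.25 z) = (1 - z/z0) (since 1/z0 = -0.25):
  P(z) = (1 + 0.25 z)(1 + (0.46) z + (-0.34) z^2)
  [check: z-coef 0.46 - (-0.25) = 0.71; z^2-coef -0.34 - (-0.25)(0.46) = -0.225; z^3-coef -(-0.25)(-0.34) = -0.085.]
Remaining roots from the quadratic factor 1 + (0.46) z + (-0.34) z^2:
  Set 1 + (0.46) z + (-0.34) z^2 = 0, i.e. a z^2 + b z + c = 0 with a = -0.34, b = 0.46, c = 1.
  Discriminant D = b^2 - 4ac = (0.46)^2 - 4*(-0.34)*1 = 0.2116 - (-1.36) = 1.5716.
  D >= 0, so the roots are real: z = (-b +/- sqrt(D)) / (2a) = (-0.46 +/- 1.253635) / (-0.68).
    z_1 = (-0.46 + 1.253635) / (-0.68) = -1.1671,   |z_1| = 1.1671.
    z_2 = (-0.46 - 1.253635) / (-0.68) = 2.5201,   |z_2| = 2.5201.
Moduli of all roots: 4.0000, 1.1671, 2.5201.
All moduli strictly greater than 1? Yes.
Verdict: Stationary.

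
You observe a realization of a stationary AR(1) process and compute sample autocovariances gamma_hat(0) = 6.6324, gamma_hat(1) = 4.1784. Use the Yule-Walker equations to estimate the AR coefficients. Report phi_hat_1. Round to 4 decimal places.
\hat\phi_{1} = 0.6300

The Yule-Walker equations for an AR(p) process read, in matrix form,
  Gamma_p phi = r_p,   with   (Gamma_p)_{ij} = gamma(|i - j|),
                       (r_p)_i = gamma(i),   i,j = 1..p.
Substitute the sample gammas (Toeplitz matrix and right-hand side of size 1):
  Gamma_p = [[6.6324]]
  r_p     = [4.1784]
With p = 1 this is the single equation gamma(0) phi_1 = gamma(1):
  phi_hat_1 = gamma(1) / gamma(0) = 4.1784 / 6.6324 = 0.6300.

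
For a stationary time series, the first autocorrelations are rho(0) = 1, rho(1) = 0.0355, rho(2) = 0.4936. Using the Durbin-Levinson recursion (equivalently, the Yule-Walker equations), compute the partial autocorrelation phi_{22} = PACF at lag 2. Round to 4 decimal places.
\phi_{22} = 0.4930

The PACF at lag k is phi_{kk}, the last component of the solution
to the Yule-Walker system G_k phi = r_k where
  (G_k)_{ij} = rho(|i - j|), (r_k)_i = rho(i), i,j = 1..k.
Equivalently, Durbin-Levinson gives phi_{kk} iteratively:
  phi_{11} = rho(1)
  phi_{kk} = [rho(k) - sum_{j=1..k-1} phi_{k-1,j} rho(k-j)]
            / [1 - sum_{j=1..k-1} phi_{k-1,j} rho(j)],
  phi_{k,j} = phi_{k-1,j} - phi_{kk} phi_{k-1,k-j},  j = 1..k-1.
Step k = 1:
  phi_11 = rho(1) = 0.0355.
Step k = 2:
  phi_22 = [rho(2) - phi_11 rho(1)] / [1 - phi_11 rho(1)] = [0.4936 - (0.0355)(0.0355)] / [1 - (0.0355)(0.0355)]
         = 0.49233975 / 0.99873975 = 0.493.
Therefore phi_{22} = 0.4930.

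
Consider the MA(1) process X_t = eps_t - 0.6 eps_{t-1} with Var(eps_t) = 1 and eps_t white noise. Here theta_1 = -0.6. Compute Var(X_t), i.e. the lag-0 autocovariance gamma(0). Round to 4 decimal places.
\gamma(0) = 1.3600

For an MA(q) process X_t = eps_t + sum_i theta_i eps_{t-i} with
Var(eps_t) = sigma^2, the variance is
  gamma(0) = sigma^2 * (1 + sum_i theta_i^2).
  sum_i theta_i^2 = (-0.6)^2 = 0.36.
  gamma(0) = 1 * (1 + 0.36) = 1 * 1.36 = 1.36, which rounds to 1.3600.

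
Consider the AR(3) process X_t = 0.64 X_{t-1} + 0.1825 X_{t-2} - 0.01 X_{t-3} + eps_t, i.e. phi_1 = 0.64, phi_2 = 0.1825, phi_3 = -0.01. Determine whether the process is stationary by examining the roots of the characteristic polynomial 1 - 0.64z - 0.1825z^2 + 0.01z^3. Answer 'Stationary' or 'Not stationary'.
\text{Stationary}

The AR(p) characteristic polynomial is P(z) = 1 - 0.64z - 0.1825z^2 + 0.01z^3.
Stationarity requires all roots to lie outside the unit circle, i.e. |z| > 1 for every root.
Degree 3: look for a simple real root z0 first, then factor out (1 - z/z0) and solve the remaining quadratic.
Testing z0 = -4: P(-4) = 1 + (-0.64)(-4) + (-0.1825)(-4)^2 + (0.01)(-4)^3
  = 1 + (2.56) + (-2.92) + (-0.64) = 0.  So z_0 = -4 is a root, |z_0| = 4.
Divide out the factor (1 + 0.25 z) = (1 - z/z0) (since 1/z0 = -0.25):
  P(z) = (1 + 0.25 z)(1 + (-0.89) z + (0.04) z^2)
  [check: z-coef -0.89 - (-0.25) = -0.64; z^2-coef 0.04 - (-0.25)(-0.89) = -0.1825; z^3-coef -(-0.25)(0.04) = 0.01.]
Remaining roots from the quadratic factor 1 + (-0.89) z + (0.04) z^2:
  Set 1 + (-0.89) z + (0.04) z^2 = 0, i.e. a z^2 + b z + c = 0 with a = 0.04, b = -0.89, c = 1.
  Discriminant D = b^2 - 4ac = (-0.89)^2 - 4*(0.04)*1 = 0.7921 - (0.16) = 0.6321.
  D >= 0, so the roots are real: z = (-b +/- sqrt(D)) / (2a) = (0.89 +/- 0.795047) / (0.08).
    z_1 = (0.89 + 0.795047) / (0.08) = 21.0631,   |z_1| = 21.0631.
    z_2 = (0.89 - 0.795047) / (0.08) = 1.1869,   |z_2| = 1.1869.
Moduli of all roots: 4.0000, 21.0631, 1.1869.
All moduli strictly greater than 1? Yes.
Verdict: Stationary.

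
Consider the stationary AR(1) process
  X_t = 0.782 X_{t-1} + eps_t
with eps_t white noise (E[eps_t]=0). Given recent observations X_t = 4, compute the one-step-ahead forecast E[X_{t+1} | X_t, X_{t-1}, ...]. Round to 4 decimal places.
E[X_{t+1} \mid \mathcal F_t] = 3.1280

For an AR(p) model X_t = c + sum_i phi_i X_{t-i} + eps_t, the
one-step-ahead conditional mean is
  E[X_{t+1} | X_t, ...] = c + sum_i phi_i X_{t+1-i}.
Substitute known values:
  E[X_{t+1} | ...] = (0.782) * (4)
                   = 3.1280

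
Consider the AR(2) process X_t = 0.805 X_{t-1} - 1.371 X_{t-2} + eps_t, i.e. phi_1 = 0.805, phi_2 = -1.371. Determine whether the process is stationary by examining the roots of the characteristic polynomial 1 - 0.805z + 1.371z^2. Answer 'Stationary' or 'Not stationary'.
\text{Not stationary}

The AR(p) characteristic polynomial is P(z) = 1 - 0.805z + 1.371z^2.
Stationarity requires all roots to lie outside the unit circle, i.e. |z| > 1 for every root.
Set 1 + (-0.805) z + (1.371) z^2 = 0, i.e. a z^2 + b z + c = 0 with a = 1.371, b = -0.805, c = 1.
Discriminant D = b^2 - 4ac = (-0.805)^2 - 4*(1.371)*1 = 0.648025 - (5.484) = -4.835975.
D < 0, so the roots are the complex-conjugate pair z = (-b +/- i sqrt(-D)) / (2a) = 0.2936 +/- 0.802i.
For a conjugate pair |z|^2 = z * conj(z) = (product of roots) = c/a = 1/(1.371) = 0.729395, so |z| = sqrt(0.729395) = 0.854 for both roots.
Moduli of all roots: 0.8540, 0.8540.
All moduli strictly greater than 1? No.
Verdict: Not stationary.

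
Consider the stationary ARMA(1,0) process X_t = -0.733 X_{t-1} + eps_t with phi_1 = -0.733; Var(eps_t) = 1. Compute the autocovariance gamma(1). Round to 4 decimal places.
\gamma(1) = -1.5841

Multiply the model equation by X_{t-k} and take expectations. With theta_0 = psi_0 = 1 and psi_j the MA(infinity) weights, this gives
  gamma(k) - sum_i phi_i gamma(k-i) = c_k,
  c_k = sigma^2 * sum_{j=k..q} theta_j psi_{j-k}   (c_k = 0 for k > q),
using gamma(-m) = gamma(m).
Pure AR (q = 0): c_0 = sigma^2 = 1, c_k = 0 for k >= 1.
Equations for k = 0 and k = 1 (AR order 1):
  gamma(0) = phi_1 gamma(1) + c_0
  gamma(1) = phi_1 gamma(0) + c_1
Substituting the second into the first: gamma(0) (1 - phi_1^2) = c_0 + phi_1 c_1, so
  gamma(0) = c_0 / (1 - phi_1^2) = 1 / (1 - (-0.733)^2) = 1 / 0.462711 = 2.161176.
  gamma(1) = phi_1 gamma(0) = (-0.733)(2.161176) = -1.584142.
Therefore gamma(1) = -1.5841 (to 4 decimal places).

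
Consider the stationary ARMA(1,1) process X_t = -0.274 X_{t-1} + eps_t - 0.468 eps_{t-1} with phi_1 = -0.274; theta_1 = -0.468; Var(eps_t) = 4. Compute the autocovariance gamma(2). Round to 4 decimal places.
\gamma(2) = 0.9920

Multiply the model equation by X_{t-k} and take expectations. With theta_0 = psi_0 = 1 and psi_j the MA(infinity) weights, this gives
  gamma(k) - sum_i phi_i gamma(k-i) = c_k,
  c_k = sigma^2 * sum_{j=k..q} theta_j psi_{j-k}   (c_k = 0 for k > q),
using gamma(-m) = gamma(m).
psi-weights needed (psi_j = theta_j + sum_i phi_i psi_{j-i}):
  psi_1 = theta_1 + phi_1 = -0.468 + (-0.274) = -0.742
Right-hand sides:
  c_0 = sigma^2 (1 + theta_1 psi_1) = 4 * (1 + (-0.468)(-0.742)) = 4 * 1.347256 = 5.389024
  c_1 = sigma^2 theta_1 = 4 * (-0.468) = -1.872
  c_2 = 0
Equations for k = 0 and k = 1 (AR order 1):
  gamma(0) = phi_1 gamma(1) + c_0
  gamma(1) = phi_1 gamma(0) + c_1
Substituting the second into the first: gamma(0) (1 - phi_1^2) = c_0 + phi_1 c_1, so
  gamma(0) = (c_0 + phi_1 c_1) / (1 - phi_1^2) = (5.389024 + (-0.274)(-1.872)) / (1 - (-0.274)^2) = 5.901952 / 0.924924 = 6.381013.
  gamma(1) = phi_1 gamma(0) + c_1 = (-0.274)(6.381013) + (-1.872) = -3.620398.
For k = 2 (> q): gamma(2) = phi_1 gamma(1) = (-0.274)(-3.620398) = 0.991989.
Therefore gamma(2) = 0.9920 (to 4 decimal places).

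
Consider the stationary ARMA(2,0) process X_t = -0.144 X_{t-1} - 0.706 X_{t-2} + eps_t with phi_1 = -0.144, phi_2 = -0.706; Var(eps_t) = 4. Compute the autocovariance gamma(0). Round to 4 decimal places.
\gamma(0) = 8.0323

Multiply the model equation by X_{t-k} and take expectations. With theta_0 = psi_0 = 1 and psi_j the MA(infinity) weights, this gives
  gamma(k) - sum_i phi_i gamma(k-i) = c_k,
  c_k = sigma^2 * sum_{j=k..q} theta_j psi_{j-k}   (c_k = 0 for k > q),
using gamma(-m) = gamma(m).
Pure AR (q = 0): c_0 = sigma^2 = 4, c_k = 0 for k >= 1.
Equations for k = 0, 1, 2 (AR order 2, c_2 = 0):
  (E0) gamma(0) = phi_1 gamma(1) + phi_2 gamma(2) + c_0
  (E1) gamma(1) = phi_1 gamma(0) + phi_2 gamma(1) + c_1
  (E2) gamma(2) = phi_1 gamma(1) + phi_2 gamma(0)
From (E1): gamma(1) = A gamma(0) + B with
  A = phi_1 / (1 - phi_2) = -0.144 / 1.706 = -0.084408,   B = c_1 / (1 - phi_2) = 0 / 1.706 = 0.
Insert (E2) into (E0): gamma(0) (1 - phi_2^2) = phi_1 (1 + phi_2) gamma(1) + c_0.
  phi_1 (1 + phi_2) = (-0.144)(0.294) = -0.042336,   1 - phi_2^2 = 0.501564.
Replace gamma(1) by A gamma(0) + B and collect gamma(0):
  gamma(0) [0.501564 - (-0.042336)(-0.084408)] = c_0 = 4
  gamma(0) * 0.497991 = 4
  gamma(0) = 4 / 0.497991 = 8.032282.
Therefore gamma(0) = 8.0323 (to 4 decimal places).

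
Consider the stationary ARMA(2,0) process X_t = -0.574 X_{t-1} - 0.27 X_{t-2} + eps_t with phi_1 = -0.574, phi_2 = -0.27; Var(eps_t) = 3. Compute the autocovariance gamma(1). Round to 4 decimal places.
\gamma(1) = -1.8380

Multiply the model equation by X_{t-k} and take expectations. With theta_0 = psi_0 = 1 and psi_j the MA(infinity) weights, this gives
  gamma(k) - sum_i phi_i gamma(k-i) = c_k,
  c_k = sigma^2 * sum_{j=k..q} theta_j psi_{j-k}   (c_k = 0 for k > q),
using gamma(-m) = gamma(m).
Pure AR (q = 0): c_0 = sigma^2 = 3, c_k = 0 for k >= 1.
Equations for k = 0, 1, 2 (AR order 2, c_2 = 0):
  (E0) gamma(0) = phi_1 gamma(1) + phi_2 gamma(2) + c_0
  (E1) gamma(1) = phi_1 gamma(0) + phi_2 gamma(1) + c_1
  (E2) gamma(2) = phi_1 gamma(1) + phi_2 gamma(0)
From (E1): gamma(1) = A gamma(0) + B with
  A = phi_1 / (1 - phi_2) = -0.574 / 1.27 = -0.451969,   B = c_1 / (1 - phi_2) = 0 / 1.27 = 0.
Insert (E2) into (E0): gamma(0) (1 - phi_2^2) = phi_1 (1 + phi_2) gamma(1) + c_0.
  phi_1 (1 + phi_2) = (-0.574)(0.73) = -0.41902,   1 - phi_2^2 = 0.9271.
Replace gamma(1) by A gamma(0) + B and collect gamma(0):
  gamma(0) [0.9271 - (-0.41902)(-0.451969)] = c_0 = 3
  gamma(0) * 0.737716 = 3
  gamma(0) = 3 / 0.737716 = 4.066605.
  gamma(1) = A gamma(0) = (-0.451969)(4.066605) = -1.837977.
Therefore gamma(1) = -1.8380 (to 4 decimal places).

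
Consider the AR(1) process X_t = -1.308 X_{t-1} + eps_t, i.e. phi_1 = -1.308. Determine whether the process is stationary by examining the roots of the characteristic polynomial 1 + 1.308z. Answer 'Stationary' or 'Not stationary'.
\text{Not stationary}

The AR(p) characteristic polynomial is P(z) = 1 + 1.308z.
Stationarity requires all roots to lie outside the unit circle, i.e. |z| > 1 for every root.
This is linear in z: 1 + (1.308) z = 0  =>  z = -1/(1.308) = -0.764526,  |z| = 0.764526.
Moduli of all roots: 0.7645.
All moduli strictly greater than 1? No.
Verdict: Not stationary.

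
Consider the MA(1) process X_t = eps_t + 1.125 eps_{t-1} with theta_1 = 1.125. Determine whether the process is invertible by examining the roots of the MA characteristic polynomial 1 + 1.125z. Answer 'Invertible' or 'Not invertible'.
\text{Not invertible}

The MA(q) characteristic polynomial is P(z) = 1 + 1.125z.
Invertibility requires all roots to lie outside the unit circle, i.e. |z| > 1 for every root.
This is linear in z: 1 + (1.125) z = 0  =>  z = -1/(1.125) = -0.888889,  |z| = 0.888889.
Moduli of all roots: 0.8889.
All moduli strictly greater than 1? No.
Verdict: Not invertible.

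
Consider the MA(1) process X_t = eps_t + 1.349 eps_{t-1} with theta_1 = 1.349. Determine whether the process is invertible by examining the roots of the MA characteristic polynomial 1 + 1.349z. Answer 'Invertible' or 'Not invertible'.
\text{Not invertible}

The MA(q) characteristic polynomial is P(z) = 1 + 1.349z.
Invertibility requires all roots to lie outside the unit circle, i.e. |z| > 1 for every root.
This is linear in z: 1 + (1.349) z = 0  =>  z = -1/(1.349) = -0.74129,  |z| = 0.74129.
Moduli of all roots: 0.7413.
All moduli strictly greater than 1? No.
Verdict: Not invertible.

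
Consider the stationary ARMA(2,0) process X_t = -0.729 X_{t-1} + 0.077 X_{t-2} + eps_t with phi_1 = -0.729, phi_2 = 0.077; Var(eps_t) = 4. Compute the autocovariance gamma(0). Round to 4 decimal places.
\gamma(0) = 10.6963

Multiply the model equation by X_{t-k} and take expectations. With theta_0 = psi_0 = 1 and psi_j the MA(infinity) weights, this gives
  gamma(k) - sum_i phi_i gamma(k-i) = c_k,
  c_k = sigma^2 * sum_{j=k..q} theta_j psi_{j-k}   (c_k = 0 for k > q),
using gamma(-m) = gamma(m).
Pure AR (q = 0): c_0 = sigma^2 = 4, c_k = 0 for k >= 1.
Equations for k = 0, 1, 2 (AR order 2, c_2 = 0):
  (E0) gamma(0) = phi_1 gamma(1) + phi_2 gamma(2) + c_0
  (E1) gamma(1) = phi_1 gamma(0) + phi_2 gamma(1) + c_1
  (E2) gamma(2) = phi_1 gamma(1) + phi_2 gamma(0)
From (E1): gamma(1) = A gamma(0) + B with
  A = phi_1 / (1 - phi_2) = -0.729 / 0.923 = -0.789816,   B = c_1 / (1 - phi_2) = 0 / 0.923 = 0.
Insert (E2) into (E0): gamma(0) (1 - phi_2^2) = phi_1 (1 + phi_2) gamma(1) + c_0.
  phi_1 (1 + phi_2) = (-0.729)(1.077) = -0.785133,   1 - phi_2^2 = 0.994071.
Replace gamma(1) by A gamma(0) + B and collect gamma(0):
  gamma(0) [0.994071 - (-0.785133)(-0.789816)] = c_0 = 4
  gamma(0) * 0.373961 = 4
  gamma(0) = 4 / 0.373961 = 10.696316.
Therefore gamma(0) = 10.6963 (to 4 decimal places).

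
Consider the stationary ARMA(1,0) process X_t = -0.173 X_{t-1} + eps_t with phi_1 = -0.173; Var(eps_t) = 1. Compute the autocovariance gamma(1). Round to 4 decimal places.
\gamma(1) = -0.1783

Multiply the model equation by X_{t-k} and take expectations. With theta_0 = psi_0 = 1 and psi_j the MA(infinity) weights, this gives
  gamma(k) - sum_i phi_i gamma(k-i) = c_k,
  c_k = sigma^2 * sum_{j=k..q} theta_j psi_{j-k}   (c_k = 0 for k > q),
using gamma(-m) = gamma(m).
Pure AR (q = 0): c_0 = sigma^2 = 1, c_k = 0 for k >= 1.
Equations for k = 0 and k = 1 (AR order 1):
  gamma(0) = phi_1 gamma(1) + c_0
  gamma(1) = phi_1 gamma(0) + c_1
Substituting the second into the first: gamma(0) (1 - phi_1^2) = c_0 + phi_1 c_1, so
  gamma(0) = c_0 / (1 - phi_1^2) = 1 / (1 - (-0.173)^2) = 1 / 0.970071 = 1.030852.
  gamma(1) = phi_1 gamma(0) = (-0.173)(1.030852) = -0.178337.
Therefore gamma(1) = -0.1783 (to 4 decimal places).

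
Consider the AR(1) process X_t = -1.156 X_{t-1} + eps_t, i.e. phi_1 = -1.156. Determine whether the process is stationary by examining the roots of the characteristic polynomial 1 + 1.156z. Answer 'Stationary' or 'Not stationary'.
\text{Not stationary}

The AR(p) characteristic polynomial is P(z) = 1 + 1.156z.
Stationarity requires all roots to lie outside the unit circle, i.e. |z| > 1 for every root.
This is linear in z: 1 + (1.156) z = 0  =>  z = -1/(1.156) = -0.865052,  |z| = 0.865052.
Moduli of all roots: 0.8651.
All moduli strictly greater than 1? No.
Verdict: Not stationary.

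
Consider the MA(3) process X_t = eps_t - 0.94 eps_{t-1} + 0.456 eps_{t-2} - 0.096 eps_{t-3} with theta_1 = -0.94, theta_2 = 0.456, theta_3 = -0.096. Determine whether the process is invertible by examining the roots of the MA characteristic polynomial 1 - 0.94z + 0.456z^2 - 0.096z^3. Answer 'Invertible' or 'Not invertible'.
\text{Invertible}

The MA(q) characteristic polynomial is P(z) = 1 - 0.94z + 0.456z^2 - 0.096z^3.
Invertibility requires all roots to lie outside the unit circle, i.e. |z| > 1 for every root.
Degree 3: look for a simple real root z0 first, then factor out (1 - z/z0) and solve the remaining quadratic.
Testing z0 = 2.5: P(2.5) = 1 + (-0.94)(2.5) + (0.456)(2.5)^2 + (-0.096)(2.5)^3
  = 1 + (-2.35) + (2.85) + (-1.5) = 0.  So z_0 = 2.5 is a root, |z_0| = 2.5.
Divide out the factor (1 - 0.4 z) = (1 - z/z0) (since 1/z0 = 0.4):
  P(z) = (1 - 0.4 z)(1 + (-0.54) z + (0.24) z^2)
  [check: z-coef -0.54 - (0.4) = -0.94; z^2-coef 0.24 - (0.4)(-0.54) = 0.456; z^3-coef -(0.4)(0.24) = -0.096.]
Remaining roots from the quadratic factor 1 + (-0.54) z + (0.24) z^2:
  Set 1 + (-0.54) z + (0.24) z^2 = 0, i.e. a z^2 + b z + c = 0 with a = 0.24, b = -0.54, c = 1.
  Discriminant D = b^2 - 4ac = (-0.54)^2 - 4*(0.24)*1 = 0.2916 - (0.96) = -0.6684.
  D < 0, so the roots are the complex-conjugate pair z = (-b +/- i sqrt(-D)) / (2a) = 1.125 +/- 1.7032i.
  For a conjugate pair |z|^2 = z * conj(z) = (product of roots) = c/a = 1/(0.24) = 4.166667, so |z| = sqrt(4.166667) = 2.0412 for both roots.
Moduli of all roots: 2.5000, 2.0412, 2.0412.
All moduli strictly greater than 1? Yes.
Verdict: Invertible.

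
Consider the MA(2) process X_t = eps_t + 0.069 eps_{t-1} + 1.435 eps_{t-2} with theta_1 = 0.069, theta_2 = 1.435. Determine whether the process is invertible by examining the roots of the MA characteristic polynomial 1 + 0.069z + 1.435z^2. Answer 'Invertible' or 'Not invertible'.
\text{Not invertible}

The MA(q) characteristic polynomial is P(z) = 1 + 0.069z + 1.435z^2.
Invertibility requires all roots to lie outside the unit circle, i.e. |z| > 1 for every root.
Set 1 + (0.069) z + (1.435) z^2 = 0, i.e. a z^2 + b z + c = 0 with a = 1.435, b = 0.069, c = 1.
Discriminant D = b^2 - 4ac = (0.069)^2 - 4*(1.435)*1 = 0.004761 - (5.74) = -5.735239.
D < 0, so the roots are the complex-conjugate pair z = (-b +/- i sqrt(-D)) / (2a) = -0.024 +/- 0.8344i.
For a conjugate pair |z|^2 = z * conj(z) = (product of roots) = c/a = 1/(1.435) = 0.696864, so |z| = sqrt(0.696864) = 0.8348 for both roots.
Moduli of all roots: 0.8348, 0.8348.
All moduli strictly greater than 1? No.
Verdict: Not invertible.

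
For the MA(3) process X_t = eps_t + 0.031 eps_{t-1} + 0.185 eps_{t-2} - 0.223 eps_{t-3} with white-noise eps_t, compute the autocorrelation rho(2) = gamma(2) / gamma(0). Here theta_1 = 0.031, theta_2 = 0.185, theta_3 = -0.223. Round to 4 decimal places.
\rho(2) = 0.1641

For an MA(q) process with theta_0 = 1, the autocovariance is
  gamma(k) = sigma^2 * sum_{i=0..q-k} theta_i * theta_{i+k},
and rho(k) = gamma(k) / gamma(0). Sigma^2 cancels.
  numerator   = (1)*(0.185) + (0.031)*(-0.223) = 0.178087.
  denominator = (1)^2 + (0.031)^2 + (0.185)^2 + (-0.223)^2 = 1.084915.
  rho(2) = 0.178087 / 1.084915 = 0.1641.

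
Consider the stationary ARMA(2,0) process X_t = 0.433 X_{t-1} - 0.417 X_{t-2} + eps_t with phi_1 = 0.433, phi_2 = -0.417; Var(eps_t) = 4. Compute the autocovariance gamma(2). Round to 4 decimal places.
\gamma(2) = -1.5204

Multiply the model equation by X_{t-k} and take expectations. With theta_0 = psi_0 = 1 and psi_j the MA(infinity) weights, this gives
  gamma(k) - sum_i phi_i gamma(k-i) = c_k,
  c_k = sigma^2 * sum_{j=k..q} theta_j psi_{j-k}   (c_k = 0 for k > q),
using gamma(-m) = gamma(m).
Pure AR (q = 0): c_0 = sigma^2 = 4, c_k = 0 for k >= 1.
Equations for k = 0, 1, 2 (AR order 2, c_2 = 0):
  (E0) gamma(0) = phi_1 gamma(1) + phi_2 gamma(2) + c_0
  (E1) gamma(1) = phi_1 gamma(0) + phi_2 gamma(1) + c_1
  (E2) gamma(2) = phi_1 gamma(1) + phi_2 gamma(0)
From (E1): gamma(1) = A gamma(0) + B with
  A = phi_1 / (1 - phi_2) = 0.433 / 1.417 = 0.305575,   B = c_1 / (1 - phi_2) = 0 / 1.417 = 0.
Insert (E2) into (E0): gamma(0) (1 - phi_2^2) = phi_1 (1 + phi_2) gamma(1) + c_0.
  phi_1 (1 + phi_2) = (0.433)(0.583) = 0.252439,   1 - phi_2^2 = 0.826111.
Replace gamma(1) by A gamma(0) + B and collect gamma(0):
  gamma(0) [0.826111 - (0.252439)(0.305575)] = c_0 = 4
  gamma(0) * 0.748972 = 4
  gamma(0) = 4 / 0.748972 = 5.340654.
  gamma(1) = A gamma(0) = (0.305575)(5.340654) = 1.631971.
  gamma(2) = phi_1 gamma(1) + phi_2 gamma(0) = (0.433)(1.631971) + (-0.417)(5.340654) = -1.520409.
Therefore gamma(2) = -1.5204 (to 4 decimal places).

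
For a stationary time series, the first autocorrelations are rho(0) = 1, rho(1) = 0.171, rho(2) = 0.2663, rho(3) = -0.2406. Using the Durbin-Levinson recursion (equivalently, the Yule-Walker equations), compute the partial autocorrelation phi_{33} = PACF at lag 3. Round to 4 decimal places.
\phi_{33} = -0.3470

The PACF at lag k is phi_{kk}, the last component of the solution
to the Yule-Walker system G_k phi = r_k where
  (G_k)_{ij} = rho(|i - j|), (r_k)_i = rho(i), i,j = 1..k.
Equivalently, Durbin-Levinson gives phi_{kk} iteratively:
  phi_{11} = rho(1)
  phi_{kk} = [rho(k) - sum_{j=1..k-1} phi_{k-1,j} rho(k-j)]
            / [1 - sum_{j=1..k-1} phi_{k-1,j} rho(j)],
  phi_{k,j} = phi_{k-1,j} - phi_{kk} phi_{k-1,k-j},  j = 1..k-1.
Step k = 1:
  phi_11 = rho(1) = 0.171.
Step k = 2:
  phi_22 = [rho(2) - phi_11 rho(1)] / [1 - phi_11 rho(1)] = [0.2663 - (0.171)(0.171)] / [1 - (0.171)(0.171)]
         = 0.237059 / 0.970759 = 0.2442.
  Update: phi_21 = phi_11 - phi_22 phi_11 = 0.171 - (0.2442)(0.171) = 0.129242.
Step k = 3:
  phi_33 = [rho(3) - phi_21 rho(2) - phi_22 rho(1)] / [1 - phi_21 rho(1) - phi_22 rho(2)]
    numerator   = -0.2406 - (0.129242)(0.2663) - (0.2442)(0.171) = -0.31677525
    denominator = 1 - (0.129242)(0.171) - (0.2442)(0.2663) = 0.91286928
  phi_33 = -0.31677525 / 0.91286928 = -0.347.
Therefore phi_{33} = -0.3470.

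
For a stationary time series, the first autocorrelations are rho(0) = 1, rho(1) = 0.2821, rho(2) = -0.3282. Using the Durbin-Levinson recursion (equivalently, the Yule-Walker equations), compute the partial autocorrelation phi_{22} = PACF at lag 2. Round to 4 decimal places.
\phi_{22} = -0.4430

The PACF at lag k is phi_{kk}, the last component of the solution
to the Yule-Walker system G_k phi = r_k where
  (G_k)_{ij} = rho(|i - j|), (r_k)_i = rho(i), i,j = 1..k.
Equivalently, Durbin-Levinson gives phi_{kk} iteratively:
  phi_{11} = rho(1)
  phi_{kk} = [rho(k) - sum_{j=1..k-1} phi_{k-1,j} rho(k-j)]
            / [1 - sum_{j=1..k-1} phi_{k-1,j} rho(j)],
  phi_{k,j} = phi_{k-1,j} - phi_{kk} phi_{k-1,k-j},  j = 1..k-1.
Step k = 1:
  phi_11 = rho(1) = 0.2821.
Step k = 2:
  phi_22 = [rho(2) - phi_11 rho(1)] / [1 - phi_11 rho(1)] = [-0.3282 - (0.2821)(0.2821)] / [1 - (0.2821)(0.2821)]
         = -0.40778041 / 0.92041959 = -0.443.
Therefore phi_{22} = -0.4430.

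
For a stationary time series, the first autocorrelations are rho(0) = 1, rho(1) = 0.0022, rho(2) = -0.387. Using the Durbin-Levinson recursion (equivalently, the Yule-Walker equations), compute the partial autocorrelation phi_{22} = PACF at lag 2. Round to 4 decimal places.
\phi_{22} = -0.3870

The PACF at lag k is phi_{kk}, the last component of the solution
to the Yule-Walker system G_k phi = r_k where
  (G_k)_{ij} = rho(|i - j|), (r_k)_i = rho(i), i,j = 1..k.
Equivalently, Durbin-Levinson gives phi_{kk} iteratively:
  phi_{11} = rho(1)
  phi_{kk} = [rho(k) - sum_{j=1..k-1} phi_{k-1,j} rho(k-j)]
            / [1 - sum_{j=1..k-1} phi_{k-1,j} rho(j)],
  phi_{k,j} = phi_{k-1,j} - phi_{kk} phi_{k-1,k-j},  j = 1..k-1.
Step k = 1:
  phi_11 = rho(1) = 0.0022.
Step k = 2:
  phi_22 = [rho(2) - phi_11 rho(1)] / [1 - phi_11 rho(1)] = [-0.387 - (0.0022)(0.0022)] / [1 - (0.0022)(0.0022)]
         = -0.38700484 / 0.99999516 = -0.387.
Therefore phi_{22} = -0.3870.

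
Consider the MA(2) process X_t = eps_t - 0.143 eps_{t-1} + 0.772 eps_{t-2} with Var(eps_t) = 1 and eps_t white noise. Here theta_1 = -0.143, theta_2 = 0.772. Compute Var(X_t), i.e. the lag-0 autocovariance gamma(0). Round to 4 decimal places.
\gamma(0) = 1.6164

For an MA(q) process X_t = eps_t + sum_i theta_i eps_{t-i} with
Var(eps_t) = sigma^2, the variance is
  gamma(0) = sigma^2 * (1 + sum_i theta_i^2).
  sum_i theta_i^2 = (-0.143)^2 + (0.772)^2 = 0.020449 + 0.595984 = 0.616433.
  gamma(0) = 1 * (1 + 0.616433) = 1 * 1.616433 = 1.616433, which rounds to 1.6164.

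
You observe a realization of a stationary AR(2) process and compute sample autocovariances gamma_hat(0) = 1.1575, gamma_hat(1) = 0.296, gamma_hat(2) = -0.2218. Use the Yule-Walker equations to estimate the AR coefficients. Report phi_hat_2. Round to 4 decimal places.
\hat\phi_{2} = -0.2750

The Yule-Walker equations for an AR(p) process read, in matrix form,
  Gamma_p phi = r_p,   with   (Gamma_p)_{ij} = gamma(|i - j|),
                       (r_p)_i = gamma(i),   i,j = 1..p.
Substitute the sample gammas (Toeplitz matrix and right-hand side of size 2):
  Gamma_p = [[1.1575, 0.296], [0.296, 1.1575]]
  r_p     = [0.296, -0.2218]
Written out:
  1.1575 phi_1 + 0.296 phi_2 = 0.296
  0.296 phi_1 + 1.1575 phi_2 = -0.2218
Solve by Cramer's rule:
  det = gamma(0)^2 - gamma(1)^2 = (1.1575)^2 - (0.296)^2 = 1.33980625 - 0.087616 = 1.25219025
  phi_hat_1 = [gamma(1) gamma(0) - gamma(1) gamma(2)] / det = [(0.296)(1.1575) - (0.296)(-0.2218)] / 1.25219025 = 0.4082728 / 1.25219025 = 0.326
  phi_hat_2 = [gamma(0) gamma(2) - gamma(1)^2] / det = [(1.1575)(-0.2218) - (0.296)^2] / 1.25219025 = -0.3443495 / 1.25219025 = -0.275
So phi_hat = [0.3260, -0.2750].
Therefore phi_hat_2 = -0.2750.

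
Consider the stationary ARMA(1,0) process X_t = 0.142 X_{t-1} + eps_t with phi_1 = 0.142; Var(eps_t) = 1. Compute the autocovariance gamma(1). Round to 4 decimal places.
\gamma(1) = 0.1449

Multiply the model equation by X_{t-k} and take expectations. With theta_0 = psi_0 = 1 and psi_j the MA(infinity) weights, this gives
  gamma(k) - sum_i phi_i gamma(k-i) = c_k,
  c_k = sigma^2 * sum_{j=k..q} theta_j psi_{j-k}   (c_k = 0 for k > q),
using gamma(-m) = gamma(m).
Pure AR (q = 0): c_0 = sigma^2 = 1, c_k = 0 for k >= 1.
Equations for k = 0 and k = 1 (AR order 1):
  gamma(0) = phi_1 gamma(1) + c_0
  gamma(1) = phi_1 gamma(0) + c_1
Substituting the second into the first: gamma(0) (1 - phi_1^2) = c_0 + phi_1 c_1, so
  gamma(0) = c_0 / (1 - phi_1^2) = 1 / (1 - (0.142)^2) = 1 / 0.979836 = 1.020579.
  gamma(1) = phi_1 gamma(0) = (0.142)(1.020579) = 0.144922.
Therefore gamma(1) = 0.1449 (to 4 decimal places).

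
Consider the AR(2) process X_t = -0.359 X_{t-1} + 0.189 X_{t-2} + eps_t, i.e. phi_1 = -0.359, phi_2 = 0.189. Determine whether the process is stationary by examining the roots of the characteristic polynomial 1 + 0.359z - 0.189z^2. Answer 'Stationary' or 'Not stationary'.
\text{Stationary}

The AR(p) characteristic polynomial is P(z) = 1 + 0.359z - 0.189z^2.
Stationarity requires all roots to lie outside the unit circle, i.e. |z| > 1 for every root.
Set 1 + (0.359) z + (-0.189) z^2 = 0, i.e. a z^2 + b z + c = 0 with a = -0.189, b = 0.359, c = 1.
Discriminant D = b^2 - 4ac = (0.359)^2 - 4*(-0.189)*1 = 0.128881 - (-0.756) = 0.884881.
D >= 0, so the roots are real: z = (-b +/- sqrt(D)) / (2a) = (-0.359 +/- 0.940681) / (-0.378).
  z_1 = (-0.359 + 0.940681) / (-0.378) = -1.5388,   |z_1| = 1.5388.
  z_2 = (-0.359 - 0.940681) / (-0.378) = 3.4383,   |z_2| = 3.4383.
Moduli of all roots: 1.5388, 3.4383.
All moduli strictly greater than 1? Yes.
Verdict: Stationary.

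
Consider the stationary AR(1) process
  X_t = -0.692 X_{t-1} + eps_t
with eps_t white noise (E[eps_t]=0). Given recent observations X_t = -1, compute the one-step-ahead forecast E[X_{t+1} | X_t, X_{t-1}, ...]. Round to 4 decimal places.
E[X_{t+1} \mid \mathcal F_t] = 0.6920

For an AR(p) model X_t = c + sum_i phi_i X_{t-i} + eps_t, the
one-step-ahead conditional mean is
  E[X_{t+1} | X_t, ...] = c + sum_i phi_i X_{t+1-i}.
Substitute known values:
  E[X_{t+1} | ...] = (-0.692) * (-1)
                   = 0.6920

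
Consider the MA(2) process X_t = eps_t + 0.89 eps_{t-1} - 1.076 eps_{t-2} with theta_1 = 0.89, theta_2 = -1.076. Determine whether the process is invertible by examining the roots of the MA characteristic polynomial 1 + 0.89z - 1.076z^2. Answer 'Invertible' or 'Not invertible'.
\text{Not invertible}

The MA(q) characteristic polynomial is P(z) = 1 + 0.89z - 1.076z^2.
Invertibility requires all roots to lie outside the unit circle, i.e. |z| > 1 for every root.
Set 1 + (0.89) z + (-1.076) z^2 = 0, i.e. a z^2 + b z + c = 0 with a = -1.076, b = 0.89, c = 1.
Discriminant D = b^2 - 4ac = (0.89)^2 - 4*(-1.076)*1 = 0.7921 - (-4.304) = 5.0961.
D >= 0, so the roots are real: z = (-b +/- sqrt(D)) / (2a) = (-0.89 +/- 2.257454) / (-2.152).
  z_1 = (-0.89 + 2.257454) / (-2.152) = -0.6354,   |z_1| = 0.6354.
  z_2 = (-0.89 - 2.257454) / (-2.152) = 1.4626,   |z_2| = 1.4626.
Moduli of all roots: 0.6354, 1.4626.
All moduli strictly greater than 1? No.
Verdict: Not invertible.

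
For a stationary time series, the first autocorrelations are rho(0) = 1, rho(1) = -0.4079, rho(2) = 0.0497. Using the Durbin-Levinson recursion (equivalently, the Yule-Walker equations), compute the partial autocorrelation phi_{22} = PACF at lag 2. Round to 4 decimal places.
\phi_{22} = -0.1400

The PACF at lag k is phi_{kk}, the last component of the solution
to the Yule-Walker system G_k phi = r_k where
  (G_k)_{ij} = rho(|i - j|), (r_k)_i = rho(i), i,j = 1..k.
Equivalently, Durbin-Levinson gives phi_{kk} iteratively:
  phi_{11} = rho(1)
  phi_{kk} = [rho(k) - sum_{j=1..k-1} phi_{k-1,j} rho(k-j)]
            / [1 - sum_{j=1..k-1} phi_{k-1,j} rho(j)],
  phi_{k,j} = phi_{k-1,j} - phi_{kk} phi_{k-1,k-j},  j = 1..k-1.
Step k = 1:
  phi_11 = rho(1) = -0.4079.
Step k = 2:
  phi_22 = [rho(2) - phi_11 rho(1)] / [1 - phi_11 rho(1)] = [0.0497 - (-0.4079)(-0.4079)] / [1 - (-0.4079)(-0.4079)]
         = -0.11668241 / 0.83361759 = -0.14.
Therefore phi_{22} = -0.1400.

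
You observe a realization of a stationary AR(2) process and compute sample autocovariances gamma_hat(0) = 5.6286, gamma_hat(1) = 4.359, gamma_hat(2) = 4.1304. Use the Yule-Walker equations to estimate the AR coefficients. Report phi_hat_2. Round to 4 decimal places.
\hat\phi_{2} = 0.3350

The Yule-Walker equations for an AR(p) process read, in matrix form,
  Gamma_p phi = r_p,   with   (Gamma_p)_{ij} = gamma(|i - j|),
                       (r_p)_i = gamma(i),   i,j = 1..p.
Substitute the sample gammas (Toeplitz matrix and right-hand side of size 2):
  Gamma_p = [[5.6286, 4.359], [4.359, 5.6286]]
  r_p     = [4.359, 4.1304]
Written out:
  5.6286 phi_1 + 4.359 phi_2 = 4.359
  4.359 phi_1 + 5.6286 phi_2 = 4.1304
Solve by Cramer's rule:
  det = gamma(0)^2 - gamma(1)^2 = (5.6286)^2 - (4.359)^2 = 31.68113796 - 19.000881 = 12.68025696
  phi_hat_1 = [gamma(1) gamma(0) - gamma(1) gamma(2)] / det = [(4.359)(5.6286) - (4.359)(4.1304)] / 12.68025696 = 6.5306538 / 12.68025696 = 0.515
  phi_hat_2 = [gamma(0) gamma(2) - gamma(1)^2] / det = [(5.6286)(4.1304) - (4.359)^2] / 12.68025696 = 4.24748844 / 12.68025696 = 0.335
So phi_hat = [0.5150, 0.3350].
Therefore phi_hat_2 = 0.3350.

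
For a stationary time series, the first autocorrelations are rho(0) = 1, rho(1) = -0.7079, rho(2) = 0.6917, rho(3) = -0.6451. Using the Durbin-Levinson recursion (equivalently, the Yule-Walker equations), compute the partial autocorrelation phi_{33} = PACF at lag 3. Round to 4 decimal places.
\phi_{33} = -0.1692

The PACF at lag k is phi_{kk}, the last component of the solution
to the Yule-Walker system G_k phi = r_k where
  (G_k)_{ij} = rho(|i - j|), (r_k)_i = rho(i), i,j = 1..k.
Equivalently, Durbin-Levinson gives phi_{kk} iteratively:
  phi_{11} = rho(1)
  phi_{kk} = [rho(k) - sum_{j=1..k-1} phi_{k-1,j} rho(k-j)]
            / [1 - sum_{j=1..k-1} phi_{k-1,j} rho(j)],
  phi_{k,j} = phi_{k-1,j} - phi_{kk} phi_{k-1,k-j},  j = 1..k-1.
Step k = 1:
  phi_11 = rho(1) = -0.7079.
Step k = 2:
  phi_22 = [rho(2) - phi_11 rho(1)] / [1 - phi_11 rho(1)] = [0.6917 - (-0.7079)(-0.7079)] / [1 - (-0.7079)(-0.7079)]
         = 0.19057759 / 0.49887759 = 0.382013.
  Update: phi_21 = phi_11 - phi_22 phi_11 = -0.7079 - (0.382013)(-0.7079) = -0.437473.
Step k = 3:
  phi_33 = [rho(3) - phi_21 rho(2) - phi_22 rho(1)] / [1 - phi_21 rho(1) - phi_22 rho(2)]
    numerator   = -0.6451 - (-0.437473)(0.6917) - (0.382013)(-0.7079) = -0.07207298
    denominator = 1 - (-0.437473)(-0.7079) - (0.382013)(0.6917) = 0.42607452
  phi_33 = -0.07207298 / 0.42607452 = -0.1692.
Therefore phi_{33} = -0.1692.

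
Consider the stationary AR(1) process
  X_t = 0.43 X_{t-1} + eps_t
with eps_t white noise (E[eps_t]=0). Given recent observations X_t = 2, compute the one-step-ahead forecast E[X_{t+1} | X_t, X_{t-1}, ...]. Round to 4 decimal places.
E[X_{t+1} \mid \mathcal F_t] = 0.8600

For an AR(p) model X_t = c + sum_i phi_i X_{t-i} + eps_t, the
one-step-ahead conditional mean is
  E[X_{t+1} | X_t, ...] = c + sum_i phi_i X_{t+1-i}.
Substitute known values:
  E[X_{t+1} | ...] = (0.43) * (2)
                   = 0.8600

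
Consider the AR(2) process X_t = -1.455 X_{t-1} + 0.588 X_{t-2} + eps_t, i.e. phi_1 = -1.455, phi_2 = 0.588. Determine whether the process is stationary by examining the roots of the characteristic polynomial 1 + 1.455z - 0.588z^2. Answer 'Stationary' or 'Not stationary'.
\text{Not stationary}

The AR(p) characteristic polynomial is P(z) = 1 + 1.455z - 0.588z^2.
Stationarity requires all roots to lie outside the unit circle, i.e. |z| > 1 for every root.
Set 1 + (1.455) z + (-0.588) z^2 = 0, i.e. a z^2 + b z + c = 0 with a = -0.588, b = 1.455, c = 1.
Discriminant D = b^2 - 4ac = (1.455)^2 - 4*(-0.588)*1 = 2.117025 - (-2.352) = 4.469025.
D >= 0, so the roots are real: z = (-b +/- sqrt(D)) / (2a) = (-1.455 +/- 2.114007) / (-1.176).
  z_1 = (-1.455 + 2.114007) / (-1.176) = -0.5604,   |z_1| = 0.5604.
  z_2 = (-1.455 - 2.114007) / (-1.176) = 3.0349,   |z_2| = 3.0349.
Moduli of all roots: 0.5604, 3.0349.
All moduli strictly greater than 1? No.
Verdict: Not stationary.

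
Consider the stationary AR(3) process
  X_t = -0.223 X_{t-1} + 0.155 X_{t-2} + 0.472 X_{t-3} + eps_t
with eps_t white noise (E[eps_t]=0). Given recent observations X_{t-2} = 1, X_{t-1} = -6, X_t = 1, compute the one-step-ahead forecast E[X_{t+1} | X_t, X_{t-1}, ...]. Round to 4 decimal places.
E[X_{t+1} \mid \mathcal F_t] = -0.6810

For an AR(p) model X_t = c + sum_i phi_i X_{t-i} + eps_t, the
one-step-ahead conditional mean is
  E[X_{t+1} | X_t, ...] = c + sum_i phi_i X_{t+1-i}.
Substitute known values:
  E[X_{t+1} | ...] = (-0.223) * (1) + (0.155) * (-6) + (0.472) * (1)
                   = -0.6810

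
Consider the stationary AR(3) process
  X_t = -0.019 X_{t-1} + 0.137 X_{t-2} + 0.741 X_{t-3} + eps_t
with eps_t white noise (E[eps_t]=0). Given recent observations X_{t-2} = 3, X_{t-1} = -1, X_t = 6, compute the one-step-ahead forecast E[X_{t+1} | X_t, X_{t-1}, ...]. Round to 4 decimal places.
E[X_{t+1} \mid \mathcal F_t] = 1.9720

For an AR(p) model X_t = c + sum_i phi_i X_{t-i} + eps_t, the
one-step-ahead conditional mean is
  E[X_{t+1} | X_t, ...] = c + sum_i phi_i X_{t+1-i}.
Substitute known values:
  E[X_{t+1} | ...] = (-0.019) * (6) + (0.137) * (-1) + (0.741) * (3)
                   = 1.9720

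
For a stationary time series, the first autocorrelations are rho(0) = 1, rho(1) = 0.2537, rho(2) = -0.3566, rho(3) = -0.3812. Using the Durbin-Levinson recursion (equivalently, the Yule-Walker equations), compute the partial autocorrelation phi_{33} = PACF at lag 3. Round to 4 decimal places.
\phi_{33} = -0.1821

The PACF at lag k is phi_{kk}, the last component of the solution
to the Yule-Walker system G_k phi = r_k where
  (G_k)_{ij} = rho(|i - j|), (r_k)_i = rho(i), i,j = 1..k.
Equivalently, Durbin-Levinson gives phi_{kk} iteratively:
  phi_{11} = rho(1)
  phi_{kk} = [rho(k) - sum_{j=1..k-1} phi_{k-1,j} rho(k-j)]
            / [1 - sum_{j=1..k-1} phi_{k-1,j} rho(j)],
  phi_{k,j} = phi_{k-1,j} - phi_{kk} phi_{k-1,k-j},  j = 1..k-1.
Step k = 1:
  phi_11 = rho(1) = 0.2537.
Step k = 2:
  phi_22 = [rho(2) - phi_11 rho(1)] / [1 - phi_11 rho(1)] = [-0.3566 - (0.2537)(0.2537)] / [1 - (0.2537)(0.2537)]
         = -0.42096369 / 0.93563631 = -0.449922.
  Update: phi_21 = phi_11 - phi_22 phi_11 = 0.2537 - (-0.449922)(0.2537) = 0.367845.
Step k = 3:
  phi_33 = [rho(3) - phi_21 rho(2) - phi_22 rho(1)] / [1 - phi_21 rho(1) - phi_22 rho(2)]
    numerator   = -0.3812 - (0.367845)(-0.3566) - (-0.449922)(0.2537) = -0.13588106
    denominator = 1 - (0.367845)(0.2537) - (-0.449922)(-0.3566) = 0.74623534
  phi_33 = -0.13588106 / 0.74623534 = -0.1821.
Therefore phi_{33} = -0.1821.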